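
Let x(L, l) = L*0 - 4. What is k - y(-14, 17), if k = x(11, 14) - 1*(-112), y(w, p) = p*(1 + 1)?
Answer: 74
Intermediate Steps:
x(L, l) = -4 (x(L, l) = 0 - 4 = -4)
y(w, p) = 2*p (y(w, p) = p*2 = 2*p)
k = 108 (k = -4 - 1*(-112) = -4 + 112 = 108)
k - y(-14, 17) = 108 - 2*17 = 108 - 1*34 = 108 - 34 = 74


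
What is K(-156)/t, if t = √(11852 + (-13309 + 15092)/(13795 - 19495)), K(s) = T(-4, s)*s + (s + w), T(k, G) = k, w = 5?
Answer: 4730*√13323921/3973801 ≈ 4.3448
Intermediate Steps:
K(s) = 5 - 3*s (K(s) = -4*s + (s + 5) = -4*s + (5 + s) = 5 - 3*s)
t = 17*√13323921/570 (t = √(11852 + 1783/(-5700)) = √(11852 + 1783*(-1/5700)) = √(11852 - 1783/5700) = √(67554617/5700) = 17*√13323921/570 ≈ 108.87)
K(-156)/t = (5 - 3*(-156))/((17*√13323921/570)) = (5 + 468)*(10*√13323921/3973801) = 473*(10*√13323921/3973801) = 4730*√13323921/3973801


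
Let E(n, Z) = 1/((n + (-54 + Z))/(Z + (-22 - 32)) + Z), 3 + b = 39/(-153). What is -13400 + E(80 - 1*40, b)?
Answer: -147350123/10996 ≈ -13400.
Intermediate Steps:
b = -166/51 (b = -3 + 39/(-153) = -3 + 39*(-1/153) = -3 - 13/51 = -166/51 ≈ -3.2549)
E(n, Z) = 1/(Z + (-54 + Z + n)/(-54 + Z)) (E(n, Z) = 1/((-54 + Z + n)/(Z - 54) + Z) = 1/((-54 + Z + n)/(-54 + Z) + Z) = 1/(Z + (-54 + Z + n)/(-54 + Z)))
-13400 + E(80 - 1*40, b) = -13400 + (-54 - 166/51)/(-54 + (80 - 1*40) + (-166/51)² - 53*(-166/51)) = -13400 - 2920/51/(-54 + (80 - 40) + 27556/2601 + 8798/51) = -13400 - 2920/51/(-54 + 40 + 27556/2601 + 8798/51) = -13400 - 2920/51/(439840/2601) = -13400 + (2601/439840)*(-2920/51) = -13400 - 3723/10996 = -147350123/10996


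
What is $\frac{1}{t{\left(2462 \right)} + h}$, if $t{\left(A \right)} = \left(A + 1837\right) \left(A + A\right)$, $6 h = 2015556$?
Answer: $\frac{1}{21504202} \approx 4.6503 \cdot 10^{-8}$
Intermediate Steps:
$h = 335926$ ($h = \frac{1}{6} \cdot 2015556 = 335926$)
$t{\left(A \right)} = 2 A \left(1837 + A\right)$ ($t{\left(A \right)} = \left(1837 + A\right) 2 A = 2 A \left(1837 + A\right)$)
$\frac{1}{t{\left(2462 \right)} + h} = \frac{1}{2 \cdot 2462 \left(1837 + 2462\right) + 335926} = \frac{1}{2 \cdot 2462 \cdot 4299 + 335926} = \frac{1}{21168276 + 335926} = \frac{1}{21504202}$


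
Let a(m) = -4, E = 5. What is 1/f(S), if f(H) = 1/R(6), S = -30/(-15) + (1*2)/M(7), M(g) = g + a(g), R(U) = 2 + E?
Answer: 7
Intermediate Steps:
R(U) = 7 (R(U) = 2 + 5 = 7)
M(g) = -4 + g (M(g) = g - 4 = -4 + g)
S = 8/3 (S = -30/(-15) + (1*2)/(-4 + 7) = -30*(-1/15) + 2/3 = 2 + 2*(⅓) = 2 + ⅔ = 8/3 ≈ 2.6667)
f(H) = ⅐ (f(H) = 1/7 = ⅐)
1/f(S) = 1/(⅐) = 7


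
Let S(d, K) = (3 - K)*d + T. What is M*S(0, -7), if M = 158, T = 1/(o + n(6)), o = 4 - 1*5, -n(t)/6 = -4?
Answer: 158/23 ≈ 6.8696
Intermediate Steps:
n(t) = 24 (n(t) = -6*(-4) = 24)
o = -1 (o = 4 - 5 = -1)
T = 1/23 (T = 1/(-1 + 24) = 1/23 ≈ 0.043478)
S(d, K) = 1/23 + d*(3 - K) (S(d, K) = (3 - K)*d + 1/23 = d*(3 - K) + 1/23 = 1/23 + d*(3 - K))
M*S(0, -7) = 158*(1/23 + 3*0 - 1*(-7)*0) = 158*(1/23 + 0 + 0) = 158*(1/23) = 158/23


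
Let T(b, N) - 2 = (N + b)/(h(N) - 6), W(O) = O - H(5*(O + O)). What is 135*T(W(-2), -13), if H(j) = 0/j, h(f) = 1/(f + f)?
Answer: 95040/157 ≈ 605.35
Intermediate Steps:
h(f) = 1/(2*f)
H(j) = 0
W(O) = O (W(O) = O - 1*0 = O + 0 = O)
T(b, N) = 2 + (N + b)/(-6 + 1/(2*N)) (T(b, N) = 2 + (N + b)/(1/(2*N) - 6) = 2 + (N + b)/(-6 + 1/(2*N)))
135*T(W(-2), -13) = 135*(2*(-1 - 1*(-13)*(-12 - 13 - 2))/(-1 + 12*(-13))) = 135*(2*(-1 - 1*(-13)*(-27))/(-1 - 156)) = 135*(2*(-1 - 351)/(-157)) = 135*(2*(-1/157)*(-352)) = 135*(704/157) = 95040/157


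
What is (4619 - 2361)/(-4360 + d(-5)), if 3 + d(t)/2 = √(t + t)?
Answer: -2464607/4765499 - 1129*I*√10/4765499 ≈ -0.51718 - 0.00074918*I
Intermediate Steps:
d(t) = -6 + 2*√2*√t (d(t) = -6 + 2*√(t + t) = -6 + 2*√(2*t) = -6 + 2*(√2*√t) = -6 + 2*√2*√t)
(4619 - 2361)/(-4360 + d(-5)) = (4619 - 2361)/(-4360 + (-6 + 2*√2*√(-5))) = 2258/(-4360 + (-6 + 2*√2*(I*√5))) = 2258/(-4360 + (-6 + 2*I*√10)) = 2258/(-4366 + 2*I*√10)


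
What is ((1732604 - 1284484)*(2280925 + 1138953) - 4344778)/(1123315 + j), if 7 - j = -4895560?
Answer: 255418564097/1003147 ≈ 2.5462e+5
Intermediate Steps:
j = 4895567 (j = 7 - 1*(-4895560) = 7 + 4895560 = 4895567)
((1732604 - 1284484)*(2280925 + 1138953) - 4344778)/(1123315 + j) = ((1732604 - 1284484)*(2280925 + 1138953) - 4344778)/(1123315 + 4895567) = (448120*3419878 - 4344778)/6018882 = (1532515729360 - 4344778)*(1/6018882) = 1532511384582*(1/6018882) = 255418564097/1003147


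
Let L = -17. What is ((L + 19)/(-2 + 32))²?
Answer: 1/225 ≈ 0.0044444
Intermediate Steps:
((L + 19)/(-2 + 32))² = ((-17 + 19)/(-2 + 32))² = (2/30)² = (2*(1/30))² = (1/15)² = 1/225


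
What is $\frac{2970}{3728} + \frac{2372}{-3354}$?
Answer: $\frac{279641}{3125928} \approx 0.089459$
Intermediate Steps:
$\frac{2970}{3728} + \frac{2372}{-3354} = 2970 \cdot \frac{1}{3728} + 2372 \left(- \frac{1}{3354}\right) = \frac{1485}{1864} - \frac{1186}{1677} = \frac{279641}{3125928}$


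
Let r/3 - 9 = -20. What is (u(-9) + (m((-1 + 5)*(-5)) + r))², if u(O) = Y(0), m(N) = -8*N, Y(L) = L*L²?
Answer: 16129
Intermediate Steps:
r = -33 (r = 27 + 3*(-20) = 27 - 60 = -33)
Y(L) = L³
u(O) = 0 (u(O) = 0³ = 0)
(u(-9) + (m((-1 + 5)*(-5)) + r))² = (0 + (-8*(-1 + 5)*(-5) - 33))² = (0 + (-32*(-5) - 33))² = (0 + (-8*(-20) - 33))² = (0 + (160 - 33))² = (0 + 127)² = 127² = 16129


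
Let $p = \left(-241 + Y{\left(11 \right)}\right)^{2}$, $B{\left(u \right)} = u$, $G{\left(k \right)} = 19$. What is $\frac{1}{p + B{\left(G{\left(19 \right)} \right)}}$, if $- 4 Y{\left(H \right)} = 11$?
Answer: $\frac{16}{950929} \approx 1.6826 \cdot 10^{-5}$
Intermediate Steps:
$Y{\left(H \right)} = - \frac{11}{4}$ ($Y{\left(H \right)} = \left(- \frac{1}{4}\right) 11 = - \frac{11}{4}$)
$p = \frac{950625}{16}$ ($p = \left(-241 - \frac{11}{4}\right)^{2} = \left(- \frac{975}{4}\right)^{2} = \frac{950625}{16} \approx 59414.0$)
$\frac{1}{p + B{\left(G{\left(19 \right)} \right)}} = \frac{1}{\frac{950625}{16} + 19} = \frac{1}{\frac{950929}{16}} = \frac{16}{950929}$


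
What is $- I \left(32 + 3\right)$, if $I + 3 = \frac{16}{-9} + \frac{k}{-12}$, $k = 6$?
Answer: $\frac{3325}{18} \approx 184.72$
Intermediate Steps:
$I = - \frac{95}{18}$ ($I = -3 + \left(\frac{16}{-9} + \frac{6}{-12}\right) = -3 + \left(16 \left(- \frac{1}{9}\right) + 6 \left(- \frac{1}{12}\right)\right) = -3 - \frac{41}{18} = - \frac{95}{18} \approx -5.2778$)
$- I \left(32 + 3\right) = - \frac{\left(-95\right) \left(32 + 3\right)}{18} = - \frac{\left(-95\right) 35}{18} = \left(-1\right) \left(- \frac{3325}{18}\right) = \frac{3325}{18}$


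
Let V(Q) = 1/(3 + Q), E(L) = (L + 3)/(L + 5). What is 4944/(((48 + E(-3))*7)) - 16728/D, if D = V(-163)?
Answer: 18735463/7 ≈ 2.6765e+6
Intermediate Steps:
E(L) = (3 + L)/(5 + L)
D = -1/160 (D = 1/(3 - 163) = 1/(-160) = -1/160 ≈ -0.0062500)
4944/(((48 + E(-3))*7)) - 16728/D = 4944/(((48 + (3 - 3)/(5 - 3))*7)) - 16728/(-1/160) = 4944/(((48 + 0/2)*7)) - 16728*(-160) = 4944/(((48 + (½)*0)*7)) + 2676480 = 4944/(((48 + 0)*7)) + 2676480 = 4944/((48*7)) + 2676480 = 4944/336 + 2676480 = 4944*(1/336) + 2676480 = 103/7 + 2676480 = 18735463/7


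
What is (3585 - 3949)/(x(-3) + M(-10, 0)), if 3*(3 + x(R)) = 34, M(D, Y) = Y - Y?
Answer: -1092/25 ≈ -43.680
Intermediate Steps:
M(D, Y) = 0
x(R) = 25/3 (x(R) = -3 + (1/3)*34 = -3 + 34/3 = 25/3)
(3585 - 3949)/(x(-3) + M(-10, 0)) = (3585 - 3949)/(25/3 + 0) = -364/25/3 = -364*3/25 = -1092/25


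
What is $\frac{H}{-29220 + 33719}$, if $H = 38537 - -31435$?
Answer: $\frac{69972}{4499} \approx 15.553$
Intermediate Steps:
$H = 69972$ ($H = 38537 + 31435 = 69972$)
$\frac{H}{-29220 + 33719} = \frac{69972}{-29220 + 33719} = \frac{69972}{4499}$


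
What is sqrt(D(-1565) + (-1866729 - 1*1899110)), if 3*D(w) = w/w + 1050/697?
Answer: I*sqrt(16465302655782)/2091 ≈ 1940.6*I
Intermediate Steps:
D(w) = 1747/2091 (D(w) = (w/w + 1050/697)/3 = (1 + 1050*(1/697))/3 = (1 + 1050/697)/3 = (1/3)*(1747/697) = 1747/2091)
sqrt(D(-1565) + (-1866729 - 1*1899110)) = sqrt(1747/2091 + (-1866729 - 1*1899110)) = sqrt(1747/2091 + (-1866729 - 1899110)) = sqrt(1747/2091 - 3765839) = sqrt(-7874367602/2091) = I*sqrt(16465302655782)/2091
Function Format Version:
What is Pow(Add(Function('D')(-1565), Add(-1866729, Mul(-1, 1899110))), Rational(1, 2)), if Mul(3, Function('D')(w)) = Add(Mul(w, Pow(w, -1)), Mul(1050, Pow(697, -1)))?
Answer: Mul(Rational(1, 2091), I, Pow(16465302655782, Rational(1, 2))) ≈ Mul(1940.6, I)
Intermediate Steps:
Function('D')(w) = Rational(1747, 2091) (Function('D')(w) = Mul(Rational(1, 3), Add(Mul(w, Pow(w, -1)), Mul(1050, Pow(697, -1)))) = Mul(Rational(1, 3), Add(1, Mul(1050, Rational(1, 697)))) = Mul(Rational(1, 3), Add(1, Rational(1050, 697))) = Mul(Rational(1, 3), Rational(1747, 697)) = Rational(1747, 2091))
Pow(Add(Function('D')(-1565), Add(-1866729, Mul(-1, 1899110))), Rational(1, 2)) = Pow(Add(Rational(1747, 2091), Add(-1866729, Mul(-1, 1899110))), Rational(1, 2)) = Pow(Add(Rational(1747, 2091), Add(-1866729, -1899110)), Rational(1, 2)) = Pow(Add(Rational(1747, 2091), -3765839), Rational(1, 2)) = Pow(Rational(-7874367602, 2091), Rational(1, 2)) = Mul(Rational(1, 2091), I, Pow(16465302655782, Rational(1, 2)))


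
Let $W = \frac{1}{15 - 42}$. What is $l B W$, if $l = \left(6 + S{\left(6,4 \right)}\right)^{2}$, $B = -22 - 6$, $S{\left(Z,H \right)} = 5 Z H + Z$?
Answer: $\frac{54208}{3} \approx 18069.0$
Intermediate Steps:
$W = - \frac{1}{27}$ ($W = \frac{1}{-27} = - \frac{1}{27} \approx -0.037037$)
$S{\left(Z,H \right)} = Z + 5 H Z$ ($S{\left(Z,H \right)} = 5 H Z + Z = Z + 5 H Z$)
$B = -28$ ($B = -22 - 6 = -28$)
$l = 17424$ ($l = \left(6 + 6 \left(1 + 5 \cdot 4\right)\right)^{2} = \left(6 + 6 \left(1 + 20\right)\right)^{2} = \left(6 + 6 \cdot 21\right)^{2} = \left(6 + 126\right)^{2} = 132^{2} = 17424$)
$l B W = 17424 \left(-28\right) \left(- \frac{1}{27}\right) = \left(-487872\right) \left(- \frac{1}{27}\right) = \frac{54208}{3}$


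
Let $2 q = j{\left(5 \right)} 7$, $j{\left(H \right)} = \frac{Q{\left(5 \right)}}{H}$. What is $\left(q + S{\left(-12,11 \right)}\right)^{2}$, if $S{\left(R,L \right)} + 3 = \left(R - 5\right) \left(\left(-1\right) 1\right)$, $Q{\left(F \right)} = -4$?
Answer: $\frac{3136}{25} \approx 125.44$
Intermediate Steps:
$j{\left(H \right)} = - \frac{4}{H}$
$S{\left(R,L \right)} = 2 - R$ ($S{\left(R,L \right)} = -3 + \left(R - 5\right) \left(\left(-1\right) 1\right) = -3 + \left(-5 + R\right) \left(-1\right) = -3 - \left(-5 + R\right) = 2 - R$)
$q = - \frac{14}{5}$ ($q = \frac{- \frac{4}{5} \cdot 7}{2} = \frac{\left(-4\right) \frac{1}{5} \cdot 7}{2} = \frac{\left(- \frac{4}{5}\right) 7}{2} = \frac{1}{2} \left(- \frac{28}{5}\right) = - \frac{14}{5} \approx -2.8$)
$\left(q + S{\left(-12,11 \right)}\right)^{2} = \left(- \frac{14}{5} + \left(2 - -12\right)\right)^{2} = \left(- \frac{14}{5} + \left(2 + 12\right)\right)^{2} = \left(- \frac{14}{5} + 14\right)^{2} = \left(\frac{56}{5}\right)^{2} = \frac{3136}{25}$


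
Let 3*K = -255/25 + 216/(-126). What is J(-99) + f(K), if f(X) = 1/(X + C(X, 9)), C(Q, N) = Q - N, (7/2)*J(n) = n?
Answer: -117659/4151 ≈ -28.345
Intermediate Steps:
J(n) = 2*n/7
K = -139/35 (K = (-255/25 + 216/(-126))/3 = (-255*1/25 + 216*(-1/126))/3 = (-51/5 - 12/7)/3 = (⅓)*(-417/35) = -139/35 ≈ -3.9714)
f(X) = 1/(-9 + 2*X) (f(X) = 1/(X + (X - 1*9)) = 1/(X + (X - 9)) = 1/(X + (-9 + X)) = 1/(-9 + 2*X))
J(-99) + f(K) = (2/7)*(-99) + 1/(-9 + 2*(-139/35)) = -198/7 + 1/(-9 - 278/35) = -198/7 + 1/(-593/35) = -198/7 - 35/593 = -117659/4151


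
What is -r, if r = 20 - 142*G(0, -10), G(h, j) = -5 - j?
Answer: 690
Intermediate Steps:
r = -690 (r = 20 - 142*(-5 - 1*(-10)) = 20 - 142*(-5 + 10) = 20 - 142*5 = 20 - 710 = -690)
-r = -1*(-690) = 690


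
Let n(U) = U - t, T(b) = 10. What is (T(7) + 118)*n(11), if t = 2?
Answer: 1152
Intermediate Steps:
n(U) = -2 + U (n(U) = U - 1*2 = U - 2 = -2 + U)
(T(7) + 118)*n(11) = (10 + 118)*(-2 + 11) = 128*9 = 1152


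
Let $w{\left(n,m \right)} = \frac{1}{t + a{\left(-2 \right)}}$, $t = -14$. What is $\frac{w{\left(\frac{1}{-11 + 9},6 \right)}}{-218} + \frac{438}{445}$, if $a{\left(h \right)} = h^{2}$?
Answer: $\frac{191057}{194020} \approx 0.98473$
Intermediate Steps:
$w{\left(n,m \right)} = - \frac{1}{10}$ ($w{\left(n,m \right)} = \frac{1}{-14 + \left(-2\right)^{2}} = \frac{1}{-14 + 4} = \frac{1}{-10} = - \frac{1}{10}$)
$\frac{w{\left(\frac{1}{-11 + 9},6 \right)}}{-218} + \frac{438}{445} = - \frac{1}{10 \left(-218\right)} + \frac{438}{445} = \left(- \frac{1}{10}\right) \left(- \frac{1}{218}\right) + 438 \cdot \frac{1}{445} = \frac{1}{2180} + \frac{438}{445} = \frac{191057}{194020}$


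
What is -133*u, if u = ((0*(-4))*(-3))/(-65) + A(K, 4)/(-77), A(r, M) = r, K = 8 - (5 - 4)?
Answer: 133/11 ≈ 12.091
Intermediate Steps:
K = 7 (K = 8 - 1*1 = 8 - 1 = 7)
u = -1/11 (u = ((0*(-4))*(-3))/(-65) + 7/(-77) = (0*(-3))*(-1/65) + 7*(-1/77) = 0*(-1/65) - 1/11 = 0 - 1/11 = -1/11 ≈ -0.090909)
-133*u = -133*(-1/11) = 133/11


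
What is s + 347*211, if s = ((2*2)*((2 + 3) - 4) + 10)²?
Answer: 73413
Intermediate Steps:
s = 196 (s = (4*(5 - 4) + 10)² = (4*1 + 10)² = (4 + 10)² = 14² = 196)
s + 347*211 = 196 + 347*211 = 196 + 73217 = 73413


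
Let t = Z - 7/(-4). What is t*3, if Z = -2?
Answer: -¾ ≈ -0.75000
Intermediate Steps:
t = -¼ (t = -2 - 7/(-4) = -2 - 7*(-¼) = -2 + 7/4 = -¼ ≈ -0.25000)
t*3 = -¼*3 = -¾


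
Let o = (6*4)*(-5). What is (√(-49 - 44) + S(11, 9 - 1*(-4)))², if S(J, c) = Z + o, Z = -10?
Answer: (130 - I*√93)² ≈ 16807.0 - 2507.3*I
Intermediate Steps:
o = -120 (o = 24*(-5) = -120)
S(J, c) = -130 (S(J, c) = -10 - 120 = -130)
(√(-49 - 44) + S(11, 9 - 1*(-4)))² = (√(-49 - 44) - 130)² = (√(-93) - 130)² = (I*√93 - 130)² = (-130 + I*√93)²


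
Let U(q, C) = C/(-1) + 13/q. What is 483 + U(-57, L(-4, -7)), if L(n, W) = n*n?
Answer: 26606/57 ≈ 466.77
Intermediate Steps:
L(n, W) = n²
U(q, C) = -C + 13/q (U(q, C) = C*(-1) + 13/q = -C + 13/q)
483 + U(-57, L(-4, -7)) = 483 + (-1*(-4)² + 13/(-57)) = 483 + (-1*16 + 13*(-1/57)) = 483 + (-16 - 13/57) = 483 - 925/57 = 26606/57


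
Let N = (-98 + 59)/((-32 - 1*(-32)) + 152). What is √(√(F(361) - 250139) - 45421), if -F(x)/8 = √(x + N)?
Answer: √(-16396981 + 19*√19*√(-4752641 - 2*√2083654))/19 ≈ 1.1737 + 213.13*I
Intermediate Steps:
N = -39/152 (N = -39/((-32 + 32) + 152) = -39/(0 + 152) = -39/152 ≈ -0.25658)
F(x) = -8*√(-39/152 + x) (F(x) = -8*√(x - 39/152) = -8*√(-39/152 + x))
√(√(F(361) - 250139) - 45421) = √(√(-2*√(-1482 + 5776*361)/19 - 250139) - 45421) = √(√(-2*√(-1482 + 2085136)/19 - 250139) - 45421) = √(√(-2*√2083654/19 - 250139) - 45421) = √(√(-250139 - 2*√2083654/19) - 45421) = √(-45421 + √(-250139 - 2*√2083654/19))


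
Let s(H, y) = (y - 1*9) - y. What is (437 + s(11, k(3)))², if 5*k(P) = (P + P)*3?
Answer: 183184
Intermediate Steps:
k(P) = 6*P/5 (k(P) = ((P + P)*3)/5 = ((2*P)*3)/5 = (6*P)/5 = 6*P/5)
s(H, y) = -9 (s(H, y) = (y - 9) - y = (-9 + y) - y = -9)
(437 + s(11, k(3)))² = (437 - 9)² = 428² = 183184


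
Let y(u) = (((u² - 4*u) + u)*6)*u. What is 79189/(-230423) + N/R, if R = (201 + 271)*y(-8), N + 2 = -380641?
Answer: -23390808201/153133595648 ≈ -0.15275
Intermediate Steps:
N = -380643 (N = -2 - 380641 = -380643)
y(u) = u*(-18*u + 6*u²) (y(u) = ((u² - 3*u)*6)*u = (-18*u + 6*u²)*u = u*(-18*u + 6*u²))
R = -1993728 (R = (201 + 271)*(6*(-8)²*(-3 - 8)) = 472*(6*64*(-11)) = 472*(-4224) = -1993728)
79189/(-230423) + N/R = 79189/(-230423) - 380643/(-1993728) = 79189*(-1/230423) - 380643*(-1/1993728) = -79189/230423 + 126881/664576 = -23390808201/153133595648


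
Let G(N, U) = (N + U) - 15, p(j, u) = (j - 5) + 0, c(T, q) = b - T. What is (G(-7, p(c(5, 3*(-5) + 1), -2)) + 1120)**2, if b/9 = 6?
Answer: 1304164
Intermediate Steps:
b = 54 (b = 9*6 = 54)
c(T, q) = 54 - T
p(j, u) = -5 + j (p(j, u) = (-5 + j) + 0 = -5 + j)
G(N, U) = -15 + N + U
(G(-7, p(c(5, 3*(-5) + 1), -2)) + 1120)**2 = ((-15 - 7 + (-5 + (54 - 1*5))) + 1120)**2 = ((-15 - 7 + (-5 + (54 - 5))) + 1120)**2 = ((-15 - 7 + (-5 + 49)) + 1120)**2 = ((-15 - 7 + 44) + 1120)**2 = (22 + 1120)**2 = 1142**2 = 1304164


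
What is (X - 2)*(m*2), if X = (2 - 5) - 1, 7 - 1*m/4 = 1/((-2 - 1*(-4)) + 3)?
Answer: -1632/5 ≈ -326.40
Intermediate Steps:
m = 136/5 (m = 28 - 4/((-2 - 1*(-4)) + 3) = 28 - 4/((-2 + 4) + 3) = 28 - 4/(2 + 3) = 28 - 4/5 = 136/5 ≈ 27.200)
X = -4 (X = -3 - 1 = -4)
(X - 2)*(m*2) = (-4 - 2)*((136/5)*2) = -6*272/5 = -1632/5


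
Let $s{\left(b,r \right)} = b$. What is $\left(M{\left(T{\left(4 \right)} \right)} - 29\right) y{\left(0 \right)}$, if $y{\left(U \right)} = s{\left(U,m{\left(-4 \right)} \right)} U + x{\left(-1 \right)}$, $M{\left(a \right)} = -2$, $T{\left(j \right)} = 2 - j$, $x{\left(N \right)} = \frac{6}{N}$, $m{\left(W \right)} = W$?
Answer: $186$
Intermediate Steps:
$y{\left(U \right)} = -6 + U^{2}$ ($y{\left(U \right)} = U U + \frac{6}{-1} = U^{2} + 6 \left(-1\right) = U^{2} - 6 = -6 + U^{2}$)
$\left(M{\left(T{\left(4 \right)} \right)} - 29\right) y{\left(0 \right)} = \left(-2 - 29\right) \left(-6 + 0^{2}\right) = - 31 \left(-6 + 0\right) = \left(-31\right) \left(-6\right) = 186$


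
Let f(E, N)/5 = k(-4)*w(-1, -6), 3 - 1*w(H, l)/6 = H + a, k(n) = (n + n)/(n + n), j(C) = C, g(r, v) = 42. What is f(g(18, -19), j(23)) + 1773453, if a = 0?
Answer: 1773573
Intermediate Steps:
k(n) = 1 (k(n) = (2*n)/((2*n)) = (2*n)*(1/(2*n)) = 1)
w(H, l) = 18 - 6*H (w(H, l) = 18 - 6*(H + 0) = 18 - 6*H)
f(E, N) = 120 (f(E, N) = 5*(1*(18 - 6*(-1))) = 5*(1*(18 + 6)) = 5*(1*24) = 5*24 = 120)
f(g(18, -19), j(23)) + 1773453 = 120 + 1773453 = 1773573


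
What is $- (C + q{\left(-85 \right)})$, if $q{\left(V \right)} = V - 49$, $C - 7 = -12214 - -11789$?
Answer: $552$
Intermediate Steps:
$C = -418$ ($C = 7 - 425 = -418$)
$q{\left(V \right)} = -49 + V$ ($q{\left(V \right)} = V - 49 = -49 + V$)
$- (C + q{\left(-85 \right)}) = - (-418 - 134) = \left(-1\right) \left(-552\right) = 552$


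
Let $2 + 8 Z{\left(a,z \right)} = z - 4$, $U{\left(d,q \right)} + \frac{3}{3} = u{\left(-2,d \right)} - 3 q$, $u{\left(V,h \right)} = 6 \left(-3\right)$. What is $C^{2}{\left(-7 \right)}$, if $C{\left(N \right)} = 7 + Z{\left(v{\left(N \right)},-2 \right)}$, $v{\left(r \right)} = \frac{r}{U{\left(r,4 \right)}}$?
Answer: $36$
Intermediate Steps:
$u{\left(V,h \right)} = -18$
$U{\left(d,q \right)} = -19 - 3 q$ ($U{\left(d,q \right)} = -1 - \left(18 + 3 q\right) = -19 - 3 q$)
$v{\left(r \right)} = - \frac{r}{31}$ ($v{\left(r \right)} = \frac{r}{-19 - 12} = \frac{r}{-31} = r \left(- \frac{1}{31}\right) = - \frac{r}{31}$)
$Z{\left(a,z \right)} = - \frac{3}{4} + \frac{z}{8}$ ($Z{\left(a,z \right)} = - \frac{1}{4} + \frac{z - 4}{8} = - \frac{1}{4} + \frac{-4 + z}{8} = - \frac{1}{4} + \left(- \frac{1}{2} + \frac{z}{8}\right) = - \frac{3}{4} + \frac{z}{8}$)
$C{\left(N \right)} = 6$ ($C{\left(N \right)} = 7 + \left(- \frac{3}{4} + \frac{1}{8} \left(-2\right)\right) = 7 - 1 = 6$)
$C^{2}{\left(-7 \right)} = 6^{2} = 36$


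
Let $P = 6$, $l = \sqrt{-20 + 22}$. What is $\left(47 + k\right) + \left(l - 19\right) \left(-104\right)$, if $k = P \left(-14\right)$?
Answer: $1939 - 104 \sqrt{2} \approx 1791.9$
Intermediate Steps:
$l = \sqrt{2} \approx 1.4142$
$k = -84$ ($k = 6 \left(-14\right) = -84$)
$\left(47 + k\right) + \left(l - 19\right) \left(-104\right) = \left(47 - 84\right) + \left(\sqrt{2} - 19\right) \left(-104\right) = -37 + \left(-19 + \sqrt{2}\right) \left(-104\right) = -37 + \left(1976 - 104 \sqrt{2}\right) = 1939 - 104 \sqrt{2}$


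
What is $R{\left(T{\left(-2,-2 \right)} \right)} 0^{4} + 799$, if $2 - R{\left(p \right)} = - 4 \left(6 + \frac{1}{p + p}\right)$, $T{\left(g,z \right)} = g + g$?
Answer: $799$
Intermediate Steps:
$T{\left(g,z \right)} = 2 g$
$R{\left(p \right)} = 26 + \frac{2}{p}$ ($R{\left(p \right)} = 2 - - 4 \left(6 + \frac{1}{p + p}\right) = 2 - - 4 \left(6 + \frac{1}{2 p}\right) = 2 - \left(-24 - \frac{2}{p}\right) = 2 + \left(24 + \frac{2}{p}\right) = 26 + \frac{2}{p}$)
$R{\left(T{\left(-2,-2 \right)} \right)} 0^{4} + 799 = \left(26 + \frac{2}{2 \left(-2\right)}\right) 0^{4} + 799 = \left(26 + \frac{2}{-4}\right) 0 + 799 = \left(26 + 2 \left(- \frac{1}{4}\right)\right) 0 + 799 = \left(26 - \frac{1}{2}\right) 0 + 799 = \frac{51}{2} \cdot 0 + 799 = 0 + 799 = 799$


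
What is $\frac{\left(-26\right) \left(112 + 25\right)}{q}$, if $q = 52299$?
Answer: $- \frac{274}{4023} \approx -0.068108$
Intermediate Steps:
$\frac{\left(-26\right) \left(112 + 25\right)}{q} = \frac{\left(-26\right) \left(112 + 25\right)}{52299} = \left(-26\right) 137 \cdot \frac{1}{52299} = \left(-3562\right) \frac{1}{52299} = - \frac{274}{4023}$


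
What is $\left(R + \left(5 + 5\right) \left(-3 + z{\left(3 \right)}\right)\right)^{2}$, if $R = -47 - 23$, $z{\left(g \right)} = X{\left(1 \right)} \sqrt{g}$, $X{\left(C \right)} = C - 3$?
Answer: $11200 + 4000 \sqrt{3} \approx 18128.0$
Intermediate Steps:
$X{\left(C \right)} = -3 + C$
$z{\left(g \right)} = - 2 \sqrt{g}$ ($z{\left(g \right)} = \left(-3 + 1\right) \sqrt{g} = - 2 \sqrt{g}$)
$R = -70$
$\left(R + \left(5 + 5\right) \left(-3 + z{\left(3 \right)}\right)\right)^{2} = \left(-70 + \left(5 + 5\right) \left(-3 - 2 \sqrt{3}\right)\right)^{2} = \left(-70 + 10 \left(-3 - 2 \sqrt{3}\right)\right)^{2} = \left(-70 - \left(30 + 20 \sqrt{3}\right)\right)^{2} = \left(-100 - 20 \sqrt{3}\right)^{2}$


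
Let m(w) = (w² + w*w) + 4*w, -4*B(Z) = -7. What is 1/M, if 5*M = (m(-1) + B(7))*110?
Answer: -2/11 ≈ -0.18182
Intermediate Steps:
B(Z) = 7/4 (B(Z) = -¼*(-7) = 7/4)
m(w) = 2*w² + 4*w (m(w) = (w² + w²) + 4*w = 2*w² + 4*w)
M = -11/2 (M = ((2*(-1)*(2 - 1) + 7/4)*110)/5 = ((2*(-1)*1 + 7/4)*110)/5 = ((-2 + 7/4)*110)/5 = (-¼*110)/5 = (⅕)*(-55/2) = -11/2 ≈ -5.5000)
1/M = 1/(-11/2) = -2/11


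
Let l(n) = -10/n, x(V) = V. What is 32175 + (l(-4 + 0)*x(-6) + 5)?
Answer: 32165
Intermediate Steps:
32175 + (l(-4 + 0)*x(-6) + 5) = 32175 + (-10/(-4 + 0)*(-6) + 5) = 32175 + (-10/(-4)*(-6) + 5) = 32175 + (-10*(-¼)*(-6) + 5) = 32175 + ((5/2)*(-6) + 5) = 32175 + (-15 + 5) = 32175 - 10 = 32165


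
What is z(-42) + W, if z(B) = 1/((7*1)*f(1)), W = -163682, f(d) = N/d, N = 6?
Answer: -6874643/42 ≈ -1.6368e+5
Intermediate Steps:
f(d) = 6/d
z(B) = 1/42 (z(B) = 1/((7*1)*(6/1)) = 1/(7*(6*1)) = 1/(7*6) = 1/42)
z(-42) + W = 1/42 - 163682 = -6874643/42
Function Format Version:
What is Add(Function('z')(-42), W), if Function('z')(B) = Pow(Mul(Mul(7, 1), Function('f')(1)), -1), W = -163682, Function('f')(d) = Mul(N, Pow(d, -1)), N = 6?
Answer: Rational(-6874643, 42) ≈ -1.6368e+5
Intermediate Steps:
Function('f')(d) = Mul(6, Pow(d, -1))
Function('z')(B) = Rational(1, 42) (Function('z')(B) = Pow(Mul(Mul(7, 1), Mul(6, Pow(1, -1))), -1) = Pow(Mul(7, Mul(6, 1)), -1) = Pow(Mul(7, 6), -1) = Pow(42, -1) = Rational(1, 42))
Add(Function('z')(-42), W) = Add(Rational(1, 42), -163682) = Rational(-6874643, 42)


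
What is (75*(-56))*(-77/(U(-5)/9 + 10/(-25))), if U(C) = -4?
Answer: -7276500/19 ≈ -3.8297e+5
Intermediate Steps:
(75*(-56))*(-77/(U(-5)/9 + 10/(-25))) = (75*(-56))*(-77/(-4/9 + 10/(-25))) = -(-323400)/(-4*1/9 + 10*(-1/25)) = -(-323400)/(-4/9 - 2/5) = -(-323400)/(-38/45) = -(-323400)*(-45)/38 = -4200*3465/38 = -7276500/19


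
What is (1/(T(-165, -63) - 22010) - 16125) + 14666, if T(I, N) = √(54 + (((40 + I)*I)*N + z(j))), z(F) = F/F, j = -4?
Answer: -70869383579/48573942 - I*√324830/242869710 ≈ -1459.0 - 2.3467e-6*I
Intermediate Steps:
z(F) = 1
T(I, N) = √(55 + I*N*(40 + I)) (T(I, N) = √(54 + (((40 + I)*I)*N + 1)) = √(54 + ((I*(40 + I))*N + 1)) = √(54 + (I*N*(40 + I) + 1)) = √(54 + (1 + I*N*(40 + I))) = √(55 + I*N*(40 + I)))
(1/(T(-165, -63) - 22010) - 16125) + 14666 = (1/(√(55 - 63*(-165)² + 40*(-165)*(-63)) - 22010) - 16125) + 14666 = (1/(√(55 - 63*27225 + 415800) - 22010) - 16125) + 14666 = (1/(√(55 - 1715175 + 415800) - 22010) - 16125) + 14666 = (1/(√(-1299320) - 22010) - 16125) + 14666 = (1/(2*I*√324830 - 22010) - 16125) + 14666 = (1/(-22010 + 2*I*√324830) - 16125) + 14666 = (-16125 + 1/(-22010 + 2*I*√324830)) + 14666 = -1459 + 1/(-22010 + 2*I*√324830)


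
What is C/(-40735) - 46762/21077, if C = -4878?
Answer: -1802036464/858571595 ≈ -2.0989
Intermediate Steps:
C/(-40735) - 46762/21077 = -4878/(-40735) - 46762/21077 = -4878*(-1/40735) - 46762*1/21077 = 4878/40735 - 46762/21077 = -1802036464/858571595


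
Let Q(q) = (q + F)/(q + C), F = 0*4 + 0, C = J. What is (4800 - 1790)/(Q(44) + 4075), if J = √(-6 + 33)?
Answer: 23421144110/31715918461 + 397320*√3/31715918461 ≈ 0.73849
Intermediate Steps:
J = 3*√3 (J = √27 = 3*√3 ≈ 5.1962)
C = 3*√3 ≈ 5.1962
F = 0 (F = 0 + 0 = 0)
Q(q) = q/(q + 3*√3) (Q(q) = (q + 0)/(q + 3*√3) = q/(q + 3*√3))
(4800 - 1790)/(Q(44) + 4075) = (4800 - 1790)/(44/(44 + 3*√3) + 4075) = 3010/(4075 + 44/(44 + 3*√3))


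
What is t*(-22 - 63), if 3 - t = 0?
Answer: -255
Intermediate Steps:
t = 3 (t = 3 - 1*0 = 3 + 0 = 3)
t*(-22 - 63) = 3*(-22 - 63) = 3*(-85) = -255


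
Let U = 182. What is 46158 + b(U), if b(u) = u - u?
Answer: 46158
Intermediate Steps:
b(u) = 0
46158 + b(U) = 46158 + 0 = 46158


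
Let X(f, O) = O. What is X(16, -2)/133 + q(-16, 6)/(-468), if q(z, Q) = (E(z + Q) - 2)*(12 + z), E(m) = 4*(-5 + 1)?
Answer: -292/1729 ≈ -0.16888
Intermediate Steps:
E(m) = -16 (E(m) = 4*(-4) = -16)
q(z, Q) = -216 - 18*z (q(z, Q) = (-16 - 2)*(12 + z) = -18*(12 + z) = -216 - 18*z)
X(16, -2)/133 + q(-16, 6)/(-468) = -2/133 + (-216 - 18*(-16))/(-468) = -2*1/133 + (-216 + 288)*(-1/468) = -2/133 + 72*(-1/468) = -2/133 - 2/13 = -292/1729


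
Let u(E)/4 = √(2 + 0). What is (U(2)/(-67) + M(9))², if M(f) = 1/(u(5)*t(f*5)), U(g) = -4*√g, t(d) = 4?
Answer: 38025/2298368 ≈ 0.016544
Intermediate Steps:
u(E) = 4*√2 (u(E) = 4*√(2 + 0) = 4*√2)
M(f) = √2/32 (M(f) = 1/((4*√2)*4) = 1/(16*√2) = √2/32)
(U(2)/(-67) + M(9))² = (-4*√2/(-67) + √2/32)² = (-4*√2*(-1/67) + √2/32)² = (4*√2/67 + √2/32)² = (195*√2/2144)² = 38025/2298368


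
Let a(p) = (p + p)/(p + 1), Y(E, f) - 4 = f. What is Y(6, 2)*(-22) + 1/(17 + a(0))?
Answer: -2243/17 ≈ -131.94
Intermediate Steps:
Y(E, f) = 4 + f
a(p) = 2*p/(1 + p) (a(p) = (2*p)/(1 + p) = 2*p/(1 + p))
Y(6, 2)*(-22) + 1/(17 + a(0)) = (4 + 2)*(-22) + 1/(17 + 2*0/(1 + 0)) = 6*(-22) + 1/(17 + 2*0/1) = -132 + 1/(17 + 2*0*1) = -132 + 1/(17 + 0) = -132 + 1/17 = -2243/17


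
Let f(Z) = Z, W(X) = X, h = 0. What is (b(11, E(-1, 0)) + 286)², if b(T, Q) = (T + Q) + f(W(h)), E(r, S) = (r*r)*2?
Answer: 89401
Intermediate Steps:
E(r, S) = 2*r² (E(r, S) = r²*2 = 2*r²)
b(T, Q) = Q + T (b(T, Q) = (T + Q) + 0 = (Q + T) + 0 = Q + T)
(b(11, E(-1, 0)) + 286)² = ((2*(-1)² + 11) + 286)² = ((2*1 + 11) + 286)² = ((2 + 11) + 286)² = (13 + 286)² = 299² = 89401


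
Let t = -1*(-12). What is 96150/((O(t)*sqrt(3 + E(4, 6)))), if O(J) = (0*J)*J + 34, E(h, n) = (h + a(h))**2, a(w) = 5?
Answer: 16025*sqrt(21)/238 ≈ 308.55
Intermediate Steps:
t = 12
E(h, n) = (5 + h)**2 (E(h, n) = (h + 5)**2 = (5 + h)**2)
O(J) = 34 (O(J) = 0*J + 34 = 0 + 34 = 34)
96150/((O(t)*sqrt(3 + E(4, 6)))) = 96150/((34*sqrt(3 + (5 + 4)**2))) = 96150/((34*sqrt(3 + 9**2))) = 96150/((34*sqrt(3 + 81))) = 96150/((34*sqrt(84))) = 96150/((34*(2*sqrt(21)))) = 96150/((68*sqrt(21))) = 96150*(sqrt(21)/1428) = 16025*sqrt(21)/238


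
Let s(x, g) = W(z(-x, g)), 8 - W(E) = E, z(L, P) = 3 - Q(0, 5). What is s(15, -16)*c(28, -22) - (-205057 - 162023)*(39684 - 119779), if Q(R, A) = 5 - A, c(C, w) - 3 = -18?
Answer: -29401272675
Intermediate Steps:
c(C, w) = -15 (c(C, w) = 3 - 18 = -15)
z(L, P) = 3 (z(L, P) = 3 - (5 - 1*5) = 3 - (5 - 5) = 3 - 1*0 = 3 + 0 = 3)
W(E) = 8 - E
s(x, g) = 5 (s(x, g) = 8 - 1*3 = 8 - 3 = 5)
s(15, -16)*c(28, -22) - (-205057 - 162023)*(39684 - 119779) = 5*(-15) - (-205057 - 162023)*(39684 - 119779) = -75 - (-367080)*(-80095) = -75 - 1*29401272600 = -75 - 29401272600 = -29401272675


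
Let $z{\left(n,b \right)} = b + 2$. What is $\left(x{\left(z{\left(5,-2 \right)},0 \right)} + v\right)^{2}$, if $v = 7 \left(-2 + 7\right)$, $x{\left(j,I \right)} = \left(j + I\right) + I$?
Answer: $1225$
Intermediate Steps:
$z{\left(n,b \right)} = 2 + b$
$x{\left(j,I \right)} = j + 2 I$ ($x{\left(j,I \right)} = \left(I + j\right) + I = j + 2 I$)
$v = 35$ ($v = 7 \cdot 5 = 35$)
$\left(x{\left(z{\left(5,-2 \right)},0 \right)} + v\right)^{2} = \left(\left(\left(2 - 2\right) + 2 \cdot 0\right) + 35\right)^{2} = \left(\left(0 + 0\right) + 35\right)^{2} = \left(0 + 35\right)^{2} = 35^{2} = 1225$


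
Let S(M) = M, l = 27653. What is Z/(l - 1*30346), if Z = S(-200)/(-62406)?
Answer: -100/84029679 ≈ -1.1901e-6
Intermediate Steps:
Z = 100/31203 (Z = -200/(-62406) = -200*(-1/62406) = 100/31203 ≈ 0.0032048)
Z/(l - 1*30346) = 100/(31203*(27653 - 1*30346)) = 100/(31203*(27653 - 30346)) = (100/31203)/(-2693) = (100/31203)*(-1/2693) = -100/84029679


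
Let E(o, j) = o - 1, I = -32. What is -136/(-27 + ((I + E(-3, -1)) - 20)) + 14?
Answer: 1298/83 ≈ 15.639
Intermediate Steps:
E(o, j) = -1 + o
-136/(-27 + ((I + E(-3, -1)) - 20)) + 14 = -136/(-27 + ((-32 + (-1 - 3)) - 20)) + 14 = -136/(-27 + ((-32 - 4) - 20)) + 14 = -136/(-27 + (-36 - 20)) + 14 = -136/(-27 - 56) + 14 = -136/(-83) + 14 = -136*(-1/83) + 14 = 136/83 + 14 = 1298/83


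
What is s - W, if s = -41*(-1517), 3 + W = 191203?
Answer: -129003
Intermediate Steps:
W = 191200 (W = -3 + 191203 = 191200)
s = 62197
s - W = 62197 - 1*191200 = 62197 - 191200 = -129003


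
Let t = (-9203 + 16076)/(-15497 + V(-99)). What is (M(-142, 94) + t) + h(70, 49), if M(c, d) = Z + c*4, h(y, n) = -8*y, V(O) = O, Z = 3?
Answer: -17552373/15596 ≈ -1125.4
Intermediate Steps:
t = -6873/15596 (t = (-9203 + 16076)/(-15497 - 99) = 6873/(-15596) = 6873*(-1/15596) = -6873/15596 ≈ -0.44069)
M(c, d) = 3 + 4*c (M(c, d) = 3 + c*4 = 3 + 4*c)
(M(-142, 94) + t) + h(70, 49) = ((3 + 4*(-142)) - 6873/15596) - 8*70 = ((3 - 568) - 6873/15596) - 560 = (-565 - 6873/15596) - 560 = -8818613/15596 - 560 = -17552373/15596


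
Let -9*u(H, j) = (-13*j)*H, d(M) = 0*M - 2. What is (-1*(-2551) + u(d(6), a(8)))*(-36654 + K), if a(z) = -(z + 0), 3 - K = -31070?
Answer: -129295027/9 ≈ -1.4366e+7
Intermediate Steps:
K = 31073 (K = 3 - 1*(-31070) = 3 + 31070 = 31073)
d(M) = -2 (d(M) = 0 - 2 = -2)
a(z) = -z
u(H, j) = 13*H*j/9 (u(H, j) = -(-13*j)*H/9 = -(-13)*H*j/9 = 13*H*j/9)
(-1*(-2551) + u(d(6), a(8)))*(-36654 + K) = (-1*(-2551) + (13/9)*(-2)*(-1*8))*(-36654 + 31073) = (2551 + (13/9)*(-2)*(-8))*(-5581) = (2551 + 208/9)*(-5581) = (23167/9)*(-5581) = -129295027/9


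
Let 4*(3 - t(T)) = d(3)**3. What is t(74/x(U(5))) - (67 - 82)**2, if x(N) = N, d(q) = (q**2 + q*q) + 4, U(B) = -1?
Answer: -2884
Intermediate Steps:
d(q) = 4 + 2*q**2 (d(q) = (q**2 + q**2) + 4 = 2*q**2 + 4 = 4 + 2*q**2)
t(T) = -2659 (t(T) = 3 - (4 + 2*3**2)**3/4 = 3 - (4 + 2*9)**3/4 = 3 - (4 + 18)**3/4 = 3 - 1/4*22**3 = 3 - 1/4*10648 = 3 - 2662 = -2659)
t(74/x(U(5))) - (67 - 82)**2 = -2659 - (67 - 82)**2 = -2659 - 1*(-15)**2 = -2659 - 1*225 = -2659 - 225 = -2884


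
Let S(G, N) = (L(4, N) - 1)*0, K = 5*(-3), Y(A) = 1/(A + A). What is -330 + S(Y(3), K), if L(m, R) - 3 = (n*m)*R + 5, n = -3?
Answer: -330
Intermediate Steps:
L(m, R) = 8 - 3*R*m (L(m, R) = 3 + ((-3*m)*R + 5) = 3 + (-3*R*m + 5) = 3 + (5 - 3*R*m) = 8 - 3*R*m)
Y(A) = 1/(2*A)
K = -15
S(G, N) = 0 (S(G, N) = ((8 - 3*N*4) - 1)*0 = ((8 - 12*N) - 1)*0 = (7 - 12*N)*0 = 0)
-330 + S(Y(3), K) = -330 + 0 = -330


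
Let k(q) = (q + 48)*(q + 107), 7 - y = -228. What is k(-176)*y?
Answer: 2075520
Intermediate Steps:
y = 235 (y = 7 - 1*(-228) = 7 + 228 = 235)
k(q) = (48 + q)*(107 + q)
k(-176)*y = (5136 + (-176)² + 155*(-176))*235 = (5136 + 30976 - 27280)*235 = 8832*235 = 2075520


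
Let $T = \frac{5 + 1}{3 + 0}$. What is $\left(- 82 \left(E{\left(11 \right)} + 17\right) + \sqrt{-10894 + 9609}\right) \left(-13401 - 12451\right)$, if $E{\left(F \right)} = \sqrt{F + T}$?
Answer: $36037688 + 2119864 \sqrt{13} - 25852 i \sqrt{1285} \approx 4.3681 \cdot 10^{7} - 9.2671 \cdot 10^{5} i$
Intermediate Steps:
$T = 2$ ($T = \frac{6}{3} = 6 \cdot \frac{1}{3} = 2$)
$E{\left(F \right)} = \sqrt{2 + F}$ ($E{\left(F \right)} = \sqrt{F + 2} = \sqrt{2 + F}$)
$\left(- 82 \left(E{\left(11 \right)} + 17\right) + \sqrt{-10894 + 9609}\right) \left(-13401 - 12451\right) = \left(- 82 \left(\sqrt{2 + 11} + 17\right) + \sqrt{-10894 + 9609}\right) \left(-13401 - 12451\right) = \left(- 82 \left(\sqrt{13} + 17\right) + \sqrt{-1285}\right) \left(-25852\right) = \left(- 82 \left(17 + \sqrt{13}\right) + i \sqrt{1285}\right) \left(-25852\right) = \left(\left(-1394 - 82 \sqrt{13}\right) + i \sqrt{1285}\right) \left(-25852\right) = \left(-1394 - 82 \sqrt{13} + i \sqrt{1285}\right) \left(-25852\right) = 36037688 + 2119864 \sqrt{13} - 25852 i \sqrt{1285}$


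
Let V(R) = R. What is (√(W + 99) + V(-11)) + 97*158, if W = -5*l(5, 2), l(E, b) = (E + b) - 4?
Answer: 15315 + 2*√21 ≈ 15324.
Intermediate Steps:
l(E, b) = -4 + E + b
W = -15 (W = -5*(-4 + 5 + 2) = -5*3 = -15)
(√(W + 99) + V(-11)) + 97*158 = (√(-15 + 99) - 11) + 97*158 = (√84 - 11) + 15326 = (2*√21 - 11) + 15326 = (-11 + 2*√21) + 15326 = 15315 + 2*√21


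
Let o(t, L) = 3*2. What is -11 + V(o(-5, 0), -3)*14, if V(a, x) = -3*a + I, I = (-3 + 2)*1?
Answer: -277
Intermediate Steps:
I = -1 (I = -1*1 = -1)
o(t, L) = 6
V(a, x) = -1 - 3*a (V(a, x) = -3*a - 1 = -1 - 3*a)
-11 + V(o(-5, 0), -3)*14 = -11 + (-1 - 3*6)*14 = -11 + (-1 - 18)*14 = -11 - 19*14 = -11 - 266 = -277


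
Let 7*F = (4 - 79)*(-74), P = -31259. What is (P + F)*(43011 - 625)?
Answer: -9039365518/7 ≈ -1.2913e+9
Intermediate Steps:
F = 5550/7 (F = ((4 - 79)*(-74))/7 = (-75*(-74))/7 = (⅐)*5550 = 5550/7 ≈ 792.86)
(P + F)*(43011 - 625) = (-31259 + 5550/7)*(43011 - 625) = -213263/7*42386 = -9039365518/7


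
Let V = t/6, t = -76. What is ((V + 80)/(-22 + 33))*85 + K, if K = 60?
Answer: 19150/33 ≈ 580.30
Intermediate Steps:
V = -38/3 (V = -76/6 = -76*1/6 = -38/3 ≈ -12.667)
((V + 80)/(-22 + 33))*85 + K = ((-38/3 + 80)/(-22 + 33))*85 + 60 = ((202/3)/11)*85 + 60 = ((202/3)*(1/11))*85 + 60 = (202/33)*85 + 60 = 17170/33 + 60 = 19150/33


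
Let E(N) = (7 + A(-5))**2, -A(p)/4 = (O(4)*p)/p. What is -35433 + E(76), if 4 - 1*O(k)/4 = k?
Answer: -35384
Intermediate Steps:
O(k) = 16 - 4*k
A(p) = 0 (A(p) = -4*(16 - 4*4)*p/p = -4*(16 - 16)*p/p = -4*0*p/p = -0/p = -4*0 = 0)
E(N) = 49 (E(N) = (7 + 0)**2 = 7**2 = 49)
-35433 + E(76) = -35433 + 49 = -35384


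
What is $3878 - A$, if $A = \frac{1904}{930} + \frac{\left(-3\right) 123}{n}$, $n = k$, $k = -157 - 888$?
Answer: $\frac{75330029}{19437} \approx 3875.6$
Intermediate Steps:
$k = -1045$ ($k = -157 - 888 = -1045$)
$n = -1045$
$A = \frac{46657}{19437}$ ($A = \frac{1904}{930} + \frac{\left(-3\right) 123}{-1045} = 1904 \cdot \frac{1}{930} - - \frac{369}{1045} = \frac{952}{465} + \frac{369}{1045} = \frac{46657}{19437} \approx 2.4004$)
$3878 - A = 3878 - \frac{46657}{19437} = \frac{75330029}{19437}$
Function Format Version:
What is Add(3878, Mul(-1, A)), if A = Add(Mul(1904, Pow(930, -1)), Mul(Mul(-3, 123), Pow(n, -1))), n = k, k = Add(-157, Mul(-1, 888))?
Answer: Rational(75330029, 19437) ≈ 3875.6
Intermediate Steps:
k = -1045 (k = Add(-157, -888) = -1045)
n = -1045
A = Rational(46657, 19437) (A = Add(Mul(1904, Pow(930, -1)), Mul(Mul(-3, 123), Pow(-1045, -1))) = Add(Mul(1904, Rational(1, 930)), Mul(-369, Rational(-1, 1045))) = Add(Rational(952, 465), Rational(369, 1045)) = Rational(46657, 19437) ≈ 2.4004)
Add(3878, Mul(-1, A)) = Add(3878, Mul(-1, Rational(46657, 19437))) = Add(3878, Rational(-46657, 19437)) = Rational(75330029, 19437)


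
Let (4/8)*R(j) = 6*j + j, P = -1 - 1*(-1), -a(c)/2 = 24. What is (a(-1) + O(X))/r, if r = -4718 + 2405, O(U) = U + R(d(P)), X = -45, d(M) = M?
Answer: 31/771 ≈ 0.040208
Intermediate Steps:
a(c) = -48 (a(c) = -2*24 = -48)
P = 0 (P = -1 + 1 = 0)
R(j) = 14*j (R(j) = 2*(6*j + j) = 2*(7*j) = 14*j)
O(U) = U (O(U) = U + 14*0 = U + 0 = U)
r = -2313
(a(-1) + O(X))/r = (-48 - 45)/(-2313) = -93*(-1/2313) = 31/771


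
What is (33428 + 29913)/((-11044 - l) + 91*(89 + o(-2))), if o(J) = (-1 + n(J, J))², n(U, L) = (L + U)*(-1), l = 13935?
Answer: -63341/16061 ≈ -3.9438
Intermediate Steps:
n(U, L) = -L - U
o(J) = (-1 - 2*J)² (o(J) = (-1 + (-J - J))² = (-1 - 2*J)²)
(33428 + 29913)/((-11044 - l) + 91*(89 + o(-2))) = (33428 + 29913)/((-11044 - 1*13935) + 91*(89 + (1 + 2*(-2))²)) = 63341/((-11044 - 13935) + 91*(89 + (1 - 4)²)) = 63341/(-24979 + 91*(89 + (-3)²)) = 63341/(-24979 + 91*(89 + 9)) = 63341/(-24979 + 91*98) = 63341/(-24979 + 8918) = 63341/(-16061) = 63341*(-1/16061) = -63341/16061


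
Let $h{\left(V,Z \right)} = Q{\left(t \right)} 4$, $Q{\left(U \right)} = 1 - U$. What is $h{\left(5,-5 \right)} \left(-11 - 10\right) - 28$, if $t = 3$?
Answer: $140$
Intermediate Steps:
$h{\left(V,Z \right)} = -8$ ($h{\left(V,Z \right)} = \left(1 - 3\right) 4 = \left(-2\right) 4 = -8$)
$h{\left(5,-5 \right)} \left(-11 - 10\right) - 28 = - 8 \left(-11 - 10\right) - 28 = \left(-8\right) \left(-21\right) - 28 = 168 - 28 = 140$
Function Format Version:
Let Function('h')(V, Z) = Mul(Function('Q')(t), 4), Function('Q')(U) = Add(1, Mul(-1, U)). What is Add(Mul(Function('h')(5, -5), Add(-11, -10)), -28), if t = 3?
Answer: 140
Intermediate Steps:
Function('h')(V, Z) = -8 (Function('h')(V, Z) = Mul(Add(1, Mul(-1, 3)), 4) = Mul(Add(1, -3), 4) = Mul(-2, 4) = -8)
Add(Mul(Function('h')(5, -5), Add(-11, -10)), -28) = Add(Mul(-8, Add(-11, -10)), -28) = Add(Mul(-8, -21), -28) = Add(168, -28) = 140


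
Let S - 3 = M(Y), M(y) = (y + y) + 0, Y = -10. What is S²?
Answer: 289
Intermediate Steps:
M(y) = 2*y (M(y) = 2*y + 0 = 2*y)
S = -17 (S = 3 + 2*(-10) = 3 - 20 = -17)
S² = (-17)² = 289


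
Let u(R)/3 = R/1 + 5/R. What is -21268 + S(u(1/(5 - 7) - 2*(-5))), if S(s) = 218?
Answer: -21050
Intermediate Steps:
u(R) = 3*R + 15/R (u(R) = 3*(R/1 + 5/R) = 3*(R*1 + 5/R) = 3*(R + 5/R) = 3*R + 15/R)
-21268 + S(u(1/(5 - 7) - 2*(-5))) = -21268 + 218 = -21050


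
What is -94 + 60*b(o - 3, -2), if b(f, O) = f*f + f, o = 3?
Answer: -94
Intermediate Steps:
b(f, O) = f + f² (b(f, O) = f² + f = f + f²)
-94 + 60*b(o - 3, -2) = -94 + 60*((3 - 3)*(1 + (3 - 3))) = -94 + 60*(0*(1 + 0)) = -94 + 60*(0*1) = -94 + 60*0 = -94 + 0 = -94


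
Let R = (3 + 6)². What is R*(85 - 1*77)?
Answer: 648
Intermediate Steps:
R = 81 (R = 9² = 81)
R*(85 - 1*77) = 81*(85 - 1*77) = 81*(85 - 77) = 81*8 = 648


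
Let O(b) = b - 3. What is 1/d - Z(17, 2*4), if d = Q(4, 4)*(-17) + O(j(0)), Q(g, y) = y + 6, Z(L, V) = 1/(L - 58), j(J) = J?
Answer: 132/7093 ≈ 0.018610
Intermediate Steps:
O(b) = -3 + b
Z(L, V) = 1/(-58 + L)
Q(g, y) = 6 + y
d = -173 (d = (6 + 4)*(-17) + (-3 + 0) = 10*(-17) - 3 = -170 - 3 = -173)
1/d - Z(17, 2*4) = 1/(-173) - 1/(-58 + 17) = -1/173 - 1/(-41) = -1/173 - 1*(-1/41) = -1/173 + 1/41 = 132/7093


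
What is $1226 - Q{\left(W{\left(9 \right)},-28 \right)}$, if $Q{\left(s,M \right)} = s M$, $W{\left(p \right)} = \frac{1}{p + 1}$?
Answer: $\frac{6144}{5} \approx 1228.8$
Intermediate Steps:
$W{\left(p \right)} = \frac{1}{1 + p}$
$Q{\left(s,M \right)} = M s$
$1226 - Q{\left(W{\left(9 \right)},-28 \right)} = 1226 - - \frac{28}{1 + 9} = 1226 - - \frac{28}{10} = 1226 - \left(-28\right) \frac{1}{10} = 1226 - - \frac{14}{5} = 1226 + \frac{14}{5} = \frac{6144}{5}$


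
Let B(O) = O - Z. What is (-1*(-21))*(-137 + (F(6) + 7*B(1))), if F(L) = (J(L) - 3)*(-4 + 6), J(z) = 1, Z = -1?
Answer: -2667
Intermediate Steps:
B(O) = 1 + O (B(O) = O - 1*(-1) = O + 1 = 1 + O)
F(L) = -4 (F(L) = (1 - 3)*(-4 + 6) = -2*2 = -4)
(-1*(-21))*(-137 + (F(6) + 7*B(1))) = (-1*(-21))*(-137 + (-4 + 7*(1 + 1))) = 21*(-137 + (-4 + 7*2)) = 21*(-137 + (-4 + 14)) = 21*(-137 + 10) = 21*(-127) = -2667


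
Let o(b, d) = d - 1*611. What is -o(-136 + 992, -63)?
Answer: 674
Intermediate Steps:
o(b, d) = -611 + d (o(b, d) = d - 611 = -611 + d)
-o(-136 + 992, -63) = -(-611 - 63) = -1*(-674) = 674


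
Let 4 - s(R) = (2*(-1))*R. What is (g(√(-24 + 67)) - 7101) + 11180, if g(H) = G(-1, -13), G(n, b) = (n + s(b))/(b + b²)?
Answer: 636301/156 ≈ 4078.9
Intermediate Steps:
s(R) = 4 + 2*R (s(R) = 4 - 2*(-1)*R = 4 - (-2)*R = 4 + 2*R)
G(n, b) = (4 + n + 2*b)/(b + b²) (G(n, b) = (n + (4 + 2*b))/(b + b²) = (4 + n + 2*b)/(b + b²))
g(H) = -23/156 (g(H) = (4 - 1 + 2*(-13))/((-13)*(1 - 13)) = -1/13*(4 - 1 - 26)/(-12) = -1/13*(-1/12)*(-23) = -23/156)
(g(√(-24 + 67)) - 7101) + 11180 = (-23/156 - 7101) + 11180 = -1107779/156 + 11180 = 636301/156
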